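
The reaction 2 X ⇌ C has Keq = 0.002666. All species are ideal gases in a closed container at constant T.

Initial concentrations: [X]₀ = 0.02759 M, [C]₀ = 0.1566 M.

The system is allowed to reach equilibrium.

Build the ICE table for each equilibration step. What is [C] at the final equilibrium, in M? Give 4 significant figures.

Q₀ = 205.7 vs Keq = 0.002666 ⇒ Q>K, reverse
Step 1:
                   X          C
  Initial    0.02759     0.1566
  Change      0.3126    -0.1563
  Equil       0.3402 3.0850e-04
  solve Keq expr → x = -0.1563; check Q = 0.002666

[C]_eq = 3.0850e-04 M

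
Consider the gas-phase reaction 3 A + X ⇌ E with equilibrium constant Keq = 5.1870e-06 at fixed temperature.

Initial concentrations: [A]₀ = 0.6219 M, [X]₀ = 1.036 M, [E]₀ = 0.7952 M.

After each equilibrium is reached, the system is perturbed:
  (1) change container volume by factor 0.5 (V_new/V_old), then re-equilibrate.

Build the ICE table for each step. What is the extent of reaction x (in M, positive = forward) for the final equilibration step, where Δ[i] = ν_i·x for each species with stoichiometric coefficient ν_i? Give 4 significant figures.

x = 0.003588 M

Q₀ = 3.191 vs Keq = 5.1870e-06 ⇒ Q>K, reverse
Step 1:
                   A          X          E
  init        0.6219      1.036     0.7952
  Δ            2.385     0.7949    -0.7949
  eq           3.007      1.831 2.5815e-04
  solve Keq expr → x = -0.7949; check Q = 5.1870e-06
Then change container volume by factor 0.5 (V_new/V_old).
Step 2:
                   A          X          E
  init         6.013      3.662 5.1630e-04
  Δ         -0.01076  -0.003588   0.003588
  eq           6.003      3.658   0.004104
  solve Keq expr → x = 0.003588; check Q = 5.1870e-06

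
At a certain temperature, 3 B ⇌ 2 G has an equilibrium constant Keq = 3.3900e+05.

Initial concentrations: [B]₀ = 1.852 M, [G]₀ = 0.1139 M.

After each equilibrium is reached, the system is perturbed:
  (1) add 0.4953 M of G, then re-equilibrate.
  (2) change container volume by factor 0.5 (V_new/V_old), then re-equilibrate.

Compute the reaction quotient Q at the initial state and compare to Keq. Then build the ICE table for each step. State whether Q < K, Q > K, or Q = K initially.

Q₀ = 0.002042 vs Keq = 3.3900e+05 ⇒ Q<K, forward
Step 1:
                  B         G
  Initial     1.852    0.1139
  Change     -1.835     1.223
  Equil     0.01741     1.337
  solve Keq expr → x = 0.6115; check Q = 3.3900e+05
Then add 0.4953 M of G.
Step 2:
                  B         G
  Initial   0.01741     1.832
  Change   0.004048 -0.002699
  Equil     0.02145      1.83
  solve Keq expr → x = -0.001349; check Q = 3.3900e+05
Then change container volume by factor 0.5 (V_new/V_old).
Step 3:
                  B         G
  Initial   0.04291     3.659
  Change  -0.008815  0.005877
  Equil     0.03409     3.665
  solve Keq expr → x = 0.002938; check Q = 3.3900e+05

Q₀ = 0.002042; Q < K (proceeds forward)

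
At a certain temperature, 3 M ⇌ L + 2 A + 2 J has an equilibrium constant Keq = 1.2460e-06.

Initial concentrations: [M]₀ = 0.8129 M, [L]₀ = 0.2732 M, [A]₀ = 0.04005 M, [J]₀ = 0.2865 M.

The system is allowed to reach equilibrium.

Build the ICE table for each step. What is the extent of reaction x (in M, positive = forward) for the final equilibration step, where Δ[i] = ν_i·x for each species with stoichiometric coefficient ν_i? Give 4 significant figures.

x = -0.01654 M

Q₀ = 6.6961e-05 vs Keq = 1.2460e-06 ⇒ Q>K, reverse
Step 1:
                    M           L           A           J
  Initial      0.8129      0.2732     0.04005      0.2865
  Change      0.04963    -0.01654    -0.03309    -0.03309
  Equil        0.8625      0.2567    0.006965      0.2534
  solve Keq expr → x = -0.01654; check Q = 1.2460e-06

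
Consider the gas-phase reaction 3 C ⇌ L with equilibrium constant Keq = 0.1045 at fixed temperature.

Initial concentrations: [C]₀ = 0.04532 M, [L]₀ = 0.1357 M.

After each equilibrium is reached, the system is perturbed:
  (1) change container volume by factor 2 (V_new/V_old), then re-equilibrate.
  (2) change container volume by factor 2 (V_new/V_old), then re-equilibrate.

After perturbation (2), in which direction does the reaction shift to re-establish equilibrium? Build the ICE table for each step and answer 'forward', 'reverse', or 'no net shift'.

Direction: reverse

Q₀ = 1458 vs Keq = 0.1045 ⇒ Q>K, reverse
Step 1:
                  C         L
  Initial   0.04532    0.1357
  Change     0.3825   -0.1275
  Equil      0.4279  0.008185
  solve Keq expr → x = -0.1275; check Q = 0.1045
Then change container volume by factor 2 (V_new/V_old).
Step 2:
                  C         L
  Initial    0.2139  0.004093
  Change   0.008813 -0.002938
  Equil      0.2227  0.001155
  solve Keq expr → x = -0.002938; check Q = 0.1045
Then change container volume by factor 2 (V_new/V_old).
Step 3:
                  C         L
  Initial    0.1114 5.7745e-04
  Change   0.001284 -4.2803e-04
  Equil      0.1127 1.4941e-04
  solve Keq expr → x = -4.2803e-04; check Q = 0.1045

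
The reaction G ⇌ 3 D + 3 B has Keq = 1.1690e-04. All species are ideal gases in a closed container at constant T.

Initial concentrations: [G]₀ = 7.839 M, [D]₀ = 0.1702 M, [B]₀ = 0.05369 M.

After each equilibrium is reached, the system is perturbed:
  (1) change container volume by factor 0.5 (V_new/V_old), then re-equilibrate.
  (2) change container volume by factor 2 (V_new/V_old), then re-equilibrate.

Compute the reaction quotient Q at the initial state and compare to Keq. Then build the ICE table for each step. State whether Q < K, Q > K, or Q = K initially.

Q₀ = 9.7342e-08; Q < K (proceeds forward)

Q₀ = 9.7342e-08 vs Keq = 1.1690e-04 ⇒ Q<K, forward
Step 1:
                  G         D         B
  Initial     7.839    0.1702   0.05369
  Change   -0.06822    0.2047    0.2047
  Equil       7.771    0.3749    0.2584
  solve Keq expr → x = 0.06822; check Q = 1.1690e-04
Then change container volume by factor 0.5 (V_new/V_old).
Step 2:
                  G         D         B
  Initial     15.54    0.7497    0.5167
  Change    0.08822   -0.2647   -0.2647
  Equil       15.63    0.4851     0.252
  solve Keq expr → x = -0.08822; check Q = 1.1690e-04
Then change container volume by factor 2 (V_new/V_old).
Step 3:
                  G         D         B
  Initial     7.815    0.2425     0.126
  Change   -0.04411    0.1323    0.1323
  Equil       7.771    0.3749    0.2584
  solve Keq expr → x = 0.04411; check Q = 1.1690e-04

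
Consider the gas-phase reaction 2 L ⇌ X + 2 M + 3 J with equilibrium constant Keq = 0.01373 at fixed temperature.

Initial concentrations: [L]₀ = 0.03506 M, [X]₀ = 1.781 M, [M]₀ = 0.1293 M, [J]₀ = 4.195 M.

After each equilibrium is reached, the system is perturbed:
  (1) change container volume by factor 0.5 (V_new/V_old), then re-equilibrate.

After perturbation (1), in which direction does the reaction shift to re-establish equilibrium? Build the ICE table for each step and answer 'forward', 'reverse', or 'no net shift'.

Direction: reverse

Q₀ = 1788 vs Keq = 0.01373 ⇒ Q>K, reverse
Step 1:
                    L           X           M           J
  init        0.03506       1.781      0.1293       4.195
  Δ            0.1275    -0.06374     -0.1275     -0.1912
  eq           0.1625       1.717    0.001814       4.004
  solve Keq expr → x = -0.06374; check Q = 0.01373
Then change container volume by factor 0.5 (V_new/V_old).
Step 2:
                    L           X           M           J
  init         0.3251       3.435    0.003628       8.008
  Δ          0.002713   -0.001356   -0.002713   -0.004069
  eq           0.3278       3.433  9.1556e-04       8.003
  solve Keq expr → x = -0.001356; check Q = 0.01373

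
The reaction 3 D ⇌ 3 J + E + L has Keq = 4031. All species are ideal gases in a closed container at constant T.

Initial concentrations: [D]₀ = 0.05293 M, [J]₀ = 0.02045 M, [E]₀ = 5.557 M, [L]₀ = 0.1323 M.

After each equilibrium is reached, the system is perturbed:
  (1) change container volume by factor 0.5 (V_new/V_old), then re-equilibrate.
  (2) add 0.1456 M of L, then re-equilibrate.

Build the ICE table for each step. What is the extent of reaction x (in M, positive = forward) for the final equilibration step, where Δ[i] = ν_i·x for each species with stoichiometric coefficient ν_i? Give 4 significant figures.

x = -5.3779e-04 M

Q₀ = 0.0424 vs Keq = 4031 ⇒ Q<K, forward
Step 1:
                    D           J           E           L
  init        0.05293     0.02045       5.557      0.1323
  Δ          -0.04884     0.04884     0.01628     0.01628
  eq         0.004089     0.06929       5.573      0.1486
  solve Keq expr → x = 0.01628; check Q = 4031
Then change container volume by factor 0.5 (V_new/V_old).
Step 2:
                    D           J           E           L
  init       0.008177      0.1386       11.15      0.2972
  Δ          0.004373   -0.004373   -0.001458   -0.001458
  eq          0.01255      0.1342       11.15      0.2957
  solve Keq expr → x = -0.001458; check Q = 4031
Then add 0.1456 M of L.
Step 3:
                    D           J           E           L
  init        0.01255      0.1342       11.15      0.4413
  Δ          0.001613   -0.001613 -5.3779e-04 -5.3779e-04
  eq          0.01416      0.1326       11.14      0.4408
  solve Keq expr → x = -5.3779e-04; check Q = 4031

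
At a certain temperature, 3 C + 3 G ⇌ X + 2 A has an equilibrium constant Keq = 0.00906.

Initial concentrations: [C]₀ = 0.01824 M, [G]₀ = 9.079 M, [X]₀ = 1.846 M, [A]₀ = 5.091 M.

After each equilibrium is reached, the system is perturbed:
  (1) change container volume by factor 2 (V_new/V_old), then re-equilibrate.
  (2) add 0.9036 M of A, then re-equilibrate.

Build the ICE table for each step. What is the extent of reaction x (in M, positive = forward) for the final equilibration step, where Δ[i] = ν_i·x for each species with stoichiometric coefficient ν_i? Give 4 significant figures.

x = -0.06293 M

Q₀ = 1.0535e+04 vs Keq = 0.00906 ⇒ Q>K, reverse
Step 1:
                    C           G           X           A
  init        0.01824       9.079       1.846       5.091
  Δ             1.327       1.327     -0.4423     -0.8845
  eq            1.345       10.41       1.404       4.206
  solve Keq expr → x = -0.4423; check Q = 0.00906
Then change container volume by factor 2 (V_new/V_old).
Step 2:
                    C           G           X           A
  init         0.6725       5.203      0.7019       2.103
  Δ            0.3947      0.3947     -0.1316     -0.2631
  eq            1.067       5.598      0.5703        1.84
  solve Keq expr → x = -0.1316; check Q = 0.00906
Then add 0.9036 M of A.
Step 3:
                    C           G           X           A
  init          1.067       5.598      0.5703       2.744
  Δ            0.1888      0.1888    -0.06293     -0.1259
  eq            1.256       5.786      0.5074       2.618
  solve Keq expr → x = -0.06293; check Q = 0.00906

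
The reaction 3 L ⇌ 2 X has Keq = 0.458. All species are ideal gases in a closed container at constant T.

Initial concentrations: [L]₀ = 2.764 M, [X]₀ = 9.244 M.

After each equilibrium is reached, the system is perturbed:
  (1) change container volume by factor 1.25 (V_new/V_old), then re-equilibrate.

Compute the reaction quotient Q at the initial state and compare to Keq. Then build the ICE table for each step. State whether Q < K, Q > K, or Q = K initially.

Q₀ = 4.047; Q > K (proceeds reverse)

Q₀ = 4.047 vs Keq = 0.458 ⇒ Q>K, reverse
Step 1:
                    L           X
  init          2.764       9.244
  Δ               2.3      -1.533
  eq            5.064       7.711
  solve Keq expr → x = -0.7665; check Q = 0.458
Then change container volume by factor 1.25 (V_new/V_old).
Step 2:
                    L           X
  init          4.051       6.169
  Δ            0.2377     -0.1585
  eq            4.289        6.01
  solve Keq expr → x = -0.07924; check Q = 0.458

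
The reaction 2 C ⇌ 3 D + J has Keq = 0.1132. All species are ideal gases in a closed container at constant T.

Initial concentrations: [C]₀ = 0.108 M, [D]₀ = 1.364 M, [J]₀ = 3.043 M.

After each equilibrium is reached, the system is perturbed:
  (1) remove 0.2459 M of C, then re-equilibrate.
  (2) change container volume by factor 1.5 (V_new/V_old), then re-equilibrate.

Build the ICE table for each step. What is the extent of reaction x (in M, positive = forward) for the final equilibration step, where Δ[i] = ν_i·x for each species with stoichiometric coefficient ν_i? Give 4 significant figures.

Q₀ = 662.1 vs Keq = 0.1132 ⇒ Q>K, reverse
Step 1:
                    C           D           J
  init          0.108       1.364       3.043
  Δ             0.707       -1.06     -0.3535
  eq            0.815      0.3035        2.69
  solve Keq expr → x = -0.3535; check Q = 0.1132
Then remove 0.2459 M of C.
Step 2:
                    C           D           J
  init         0.5691      0.3035        2.69
  Δ           0.03605    -0.05408    -0.01803
  eq           0.6051      0.2494       2.671
  solve Keq expr → x = -0.01803; check Q = 0.1132
Then change container volume by factor 1.5 (V_new/V_old).
Step 3:
                    C           D           J
  init         0.4034      0.1663       1.781
  Δ           -0.0274      0.0411      0.0137
  eq            0.376      0.2074       1.795
  solve Keq expr → x = 0.0137; check Q = 0.1132

x = 0.0137 M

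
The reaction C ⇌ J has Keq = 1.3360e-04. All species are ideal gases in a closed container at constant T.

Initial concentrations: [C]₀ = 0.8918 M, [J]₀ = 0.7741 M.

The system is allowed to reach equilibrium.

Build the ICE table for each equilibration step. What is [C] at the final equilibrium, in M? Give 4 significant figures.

[C]_eq = 1.666 M

Q₀ = 0.868 vs Keq = 1.3360e-04 ⇒ Q>K, reverse
Step 1:
                    C           J
  Initial      0.8918      0.7741
  Change       0.7739     -0.7739
  Equil         1.666  2.2253e-04
  solve Keq expr → x = -0.7739; check Q = 1.3360e-04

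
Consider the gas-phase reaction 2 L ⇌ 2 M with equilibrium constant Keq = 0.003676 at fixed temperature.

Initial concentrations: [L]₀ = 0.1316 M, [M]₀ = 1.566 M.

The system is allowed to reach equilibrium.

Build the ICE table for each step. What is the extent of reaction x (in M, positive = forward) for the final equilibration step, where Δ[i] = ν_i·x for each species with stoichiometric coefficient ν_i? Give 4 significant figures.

Q₀ = 141.6 vs Keq = 0.003676 ⇒ Q>K, reverse
Step 1:
                   L          M
  Initial     0.1316      1.566
  Change       1.469     -1.469
  Equil        1.601    0.09704
  solve Keq expr → x = -0.7345; check Q = 0.003676

x = -0.7345 M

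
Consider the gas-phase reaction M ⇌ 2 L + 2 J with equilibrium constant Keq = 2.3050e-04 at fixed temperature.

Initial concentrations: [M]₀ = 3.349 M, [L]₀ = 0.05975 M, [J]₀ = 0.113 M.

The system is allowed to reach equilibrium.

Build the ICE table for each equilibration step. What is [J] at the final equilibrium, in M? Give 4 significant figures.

[J]_eq = 0.1949 M

Q₀ = 1.3612e-05 vs Keq = 2.3050e-04 ⇒ Q<K, forward
Step 1:
                  M         L         J
  I           3.349   0.05975     0.113
  C        -0.04096   0.08192   0.08192
  E           3.308    0.1417    0.1949
  solve Keq expr → x = 0.04096; check Q = 2.3050e-04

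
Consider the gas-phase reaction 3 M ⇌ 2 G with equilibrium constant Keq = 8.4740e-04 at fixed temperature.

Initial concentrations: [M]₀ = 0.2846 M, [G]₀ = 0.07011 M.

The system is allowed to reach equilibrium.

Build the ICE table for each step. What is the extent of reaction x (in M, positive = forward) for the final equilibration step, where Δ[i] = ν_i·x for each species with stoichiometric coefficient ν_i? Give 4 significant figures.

x = -0.03165 M

Q₀ = 0.2132 vs Keq = 8.4740e-04 ⇒ Q>K, reverse
Step 1:
                  M         G
  Initial    0.2846   0.07011
  Change    0.09495   -0.0633
  Equil      0.3796  0.006807
  solve Keq expr → x = -0.03165; check Q = 8.4740e-04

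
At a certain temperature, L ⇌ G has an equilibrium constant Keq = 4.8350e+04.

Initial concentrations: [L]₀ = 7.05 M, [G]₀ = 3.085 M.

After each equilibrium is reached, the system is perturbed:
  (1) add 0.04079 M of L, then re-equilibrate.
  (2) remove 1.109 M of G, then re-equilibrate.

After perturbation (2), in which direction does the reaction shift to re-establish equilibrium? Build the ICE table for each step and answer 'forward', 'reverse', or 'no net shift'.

Q₀ = 0.4376 vs Keq = 4.8350e+04 ⇒ Q<K, forward
Step 1:
                    L           G
  init           7.05       3.085
  Δ             -7.05        7.05
  eq       2.0961e-04       10.13
  solve Keq expr → x = 7.05; check Q = 4.8350e+04
Then add 0.04079 M of L.
Step 2:
                    L           G
  init          0.041       10.13
  Δ          -0.04079     0.04079
  eq       2.1046e-04       10.18
  solve Keq expr → x = 0.04079; check Q = 4.8350e+04
Then remove 1.109 M of G.
Step 3:
                    L           G
  init     2.1046e-04       9.067
  Δ       -2.2936e-05  2.2936e-05
  eq       1.8752e-04       9.067
  solve Keq expr → x = 2.2936e-05; check Q = 4.8350e+04

Direction: forward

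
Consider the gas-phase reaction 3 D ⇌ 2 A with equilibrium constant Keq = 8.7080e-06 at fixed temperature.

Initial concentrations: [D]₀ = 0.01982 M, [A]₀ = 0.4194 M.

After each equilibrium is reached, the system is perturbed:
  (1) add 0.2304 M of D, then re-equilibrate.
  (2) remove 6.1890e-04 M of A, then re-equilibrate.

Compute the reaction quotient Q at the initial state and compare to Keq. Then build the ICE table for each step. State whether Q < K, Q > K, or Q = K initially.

Q₀ = 2.2592e+04 vs Keq = 8.7080e-06 ⇒ Q>K, reverse
Step 1:
                    D           A
  Initial     0.01982      0.4194
  Change       0.6268     -0.4179
  Equil        0.6466    0.001534
  solve Keq expr → x = -0.2089; check Q = 8.7080e-06
Then add 0.2304 M of D.
Step 2:
                    D           A
  Initial       0.877    0.001534
  Change    -0.001326  8.8380e-04
  Equil        0.8757    0.002418
  solve Keq expr → x = 4.4190e-04; check Q = 8.7080e-06
Then remove 6.1890e-04 M of A.
Step 3:
                    D           A
  Initial      0.8757    0.001799
  Change  -9.2262e-04  6.1508e-04
  Equil        0.8748    0.002414
  solve Keq expr → x = 3.0754e-04; check Q = 8.7080e-06

Q₀ = 2.2592e+04; Q > K (proceeds reverse)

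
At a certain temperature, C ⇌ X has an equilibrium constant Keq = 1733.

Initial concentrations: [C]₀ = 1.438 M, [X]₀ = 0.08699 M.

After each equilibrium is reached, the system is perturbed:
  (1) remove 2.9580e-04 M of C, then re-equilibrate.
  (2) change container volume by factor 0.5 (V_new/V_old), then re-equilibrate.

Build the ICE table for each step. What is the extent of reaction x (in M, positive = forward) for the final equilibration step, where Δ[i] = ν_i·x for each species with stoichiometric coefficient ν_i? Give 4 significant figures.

Q₀ = 0.06049 vs Keq = 1733 ⇒ Q<K, forward
Step 1:
                  C         X
  Initial     1.438   0.08699
  Change     -1.437     1.437
  Equil   8.7946e-04     1.524
  solve Keq expr → x = 1.437; check Q = 1733
Then remove 2.9580e-04 M of C.
Step 2:
                  C         X
  Initial 5.8366e-04     1.524
  Change  2.9563e-04 -2.9563e-04
  Equil   8.7929e-04     1.524
  solve Keq expr → x = -2.9563e-04; check Q = 1733
Then change container volume by factor 0.5 (V_new/V_old).
Step 3:
                  C         X
  Initial  0.001759     3.048
  Change          0         0
  Equil    0.001759     3.048
  solve Keq expr → x = 0; check Q = 1733

x = 0 M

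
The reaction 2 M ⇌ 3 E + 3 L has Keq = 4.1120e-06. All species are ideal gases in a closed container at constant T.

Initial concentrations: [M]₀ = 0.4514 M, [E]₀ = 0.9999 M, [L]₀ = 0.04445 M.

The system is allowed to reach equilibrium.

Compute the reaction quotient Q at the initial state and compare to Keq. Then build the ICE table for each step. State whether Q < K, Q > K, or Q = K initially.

Q₀ = 4.3089e-04 vs Keq = 4.1120e-06 ⇒ Q>K, reverse
Step 1:
                    M           E           L
  Initial      0.4514      0.9999     0.04445
  Change      0.02291    -0.03436    -0.03436
  Equil        0.4743      0.9655     0.01009
  solve Keq expr → x = -0.01145; check Q = 4.1120e-06

Q₀ = 4.3089e-04; Q > K (proceeds reverse)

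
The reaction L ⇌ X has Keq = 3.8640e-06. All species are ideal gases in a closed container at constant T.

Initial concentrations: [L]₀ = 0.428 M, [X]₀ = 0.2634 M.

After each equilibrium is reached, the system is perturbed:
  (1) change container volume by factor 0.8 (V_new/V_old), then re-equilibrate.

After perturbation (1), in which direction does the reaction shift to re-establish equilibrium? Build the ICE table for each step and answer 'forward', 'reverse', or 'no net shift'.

Direction: no net shift

Q₀ = 0.6154 vs Keq = 3.8640e-06 ⇒ Q>K, reverse
Step 1:
                  L         X
  I           0.428    0.2634
  C          0.2634   -0.2634
  E          0.6914 2.6716e-06
  solve Keq expr → x = -0.2634; check Q = 3.8640e-06
Then change container volume by factor 0.8 (V_new/V_old).
Step 2:
                  L         X
  I          0.8642 3.3394e-06
  C               0         0
  E          0.8642 3.3394e-06
  solve Keq expr → x = 0; check Q = 3.8640e-06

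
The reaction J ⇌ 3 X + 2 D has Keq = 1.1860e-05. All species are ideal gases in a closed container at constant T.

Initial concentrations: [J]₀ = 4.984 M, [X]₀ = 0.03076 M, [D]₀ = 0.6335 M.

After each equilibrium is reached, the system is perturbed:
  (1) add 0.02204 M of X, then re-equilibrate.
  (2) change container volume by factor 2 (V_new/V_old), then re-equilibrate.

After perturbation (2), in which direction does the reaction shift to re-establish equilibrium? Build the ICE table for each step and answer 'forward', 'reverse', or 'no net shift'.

Q₀ = 2.3435e-06 vs Keq = 1.1860e-05 ⇒ Q<K, forward
Step 1:
                    J           X           D
  Initial       4.984     0.03076      0.6335
  Change    -0.007084     0.02125     0.01417
  Equil         4.977     0.05201      0.6477
  solve Keq expr → x = 0.007084; check Q = 1.1860e-05
Then add 0.02204 M of X.
Step 2:
                    J           X           D
  Initial       4.977     0.07405      0.6477
  Change     0.007081    -0.02124    -0.01416
  Equil         4.984     0.05281      0.6335
  solve Keq expr → x = -0.007081; check Q = 1.1860e-05
Then change container volume by factor 2 (V_new/V_old).
Step 3:
                    J           X           D
  Initial       2.492     0.02641      0.3168
  Change     -0.01227      0.0368     0.02453
  Equil          2.48      0.0632      0.3413
  solve Keq expr → x = 0.01227; check Q = 1.1860e-05

Direction: forward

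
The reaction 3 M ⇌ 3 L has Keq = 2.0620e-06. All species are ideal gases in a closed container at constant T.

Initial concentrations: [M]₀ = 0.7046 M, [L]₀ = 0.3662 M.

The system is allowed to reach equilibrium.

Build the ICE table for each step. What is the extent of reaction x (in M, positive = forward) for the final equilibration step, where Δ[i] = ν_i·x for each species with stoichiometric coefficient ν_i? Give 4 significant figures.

Q₀ = 0.1404 vs Keq = 2.0620e-06 ⇒ Q>K, reverse
Step 1:
                  M         L
  I          0.7046    0.3662
  C          0.3527   -0.3527
  E           1.057   0.01346
  solve Keq expr → x = -0.1176; check Q = 2.0620e-06

x = -0.1176 M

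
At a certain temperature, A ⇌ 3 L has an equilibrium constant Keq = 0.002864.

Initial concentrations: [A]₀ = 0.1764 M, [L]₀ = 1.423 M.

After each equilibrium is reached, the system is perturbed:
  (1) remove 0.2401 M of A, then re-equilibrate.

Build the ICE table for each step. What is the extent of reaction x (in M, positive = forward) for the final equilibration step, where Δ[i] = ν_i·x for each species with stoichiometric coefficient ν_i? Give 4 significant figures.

Q₀ = 16.33 vs Keq = 0.002864 ⇒ Q>K, reverse
Step 1:
                    A           L
  Initial      0.1764       1.423
  Change       0.4342      -1.303
  Equil        0.6106      0.1205
  solve Keq expr → x = -0.4342; check Q = 0.002864
Then remove 0.2401 M of A.
Step 2:
                    A           L
  Initial      0.3705      0.1205
  Change     0.005979    -0.01794
  Equil        0.3765      0.1025
  solve Keq expr → x = -0.005979; check Q = 0.002864

x = -0.005979 M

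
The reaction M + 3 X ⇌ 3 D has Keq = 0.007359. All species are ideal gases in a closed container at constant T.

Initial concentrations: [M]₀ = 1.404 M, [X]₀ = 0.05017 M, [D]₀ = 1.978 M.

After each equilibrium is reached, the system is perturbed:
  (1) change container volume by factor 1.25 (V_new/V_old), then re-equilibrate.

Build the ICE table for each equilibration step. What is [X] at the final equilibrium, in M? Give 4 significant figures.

Q₀ = 4.3650e+04 vs Keq = 0.007359 ⇒ Q>K, reverse
Step 1:
                    M           X           D
  Initial       1.404     0.05017       1.978
  Change       0.5275       1.583      -1.583
  Equil         1.932       1.633      0.3955
  solve Keq expr → x = -0.5275; check Q = 0.007359
Then change container volume by factor 1.25 (V_new/V_old).
Step 2:
                    M           X           D
  Initial       1.545       1.306      0.3164
  Change     0.006066      0.0182     -0.0182
  Equil         1.551       1.324      0.2982
  solve Keq expr → x = -0.006066; check Q = 0.007359

[X]_eq = 1.324 M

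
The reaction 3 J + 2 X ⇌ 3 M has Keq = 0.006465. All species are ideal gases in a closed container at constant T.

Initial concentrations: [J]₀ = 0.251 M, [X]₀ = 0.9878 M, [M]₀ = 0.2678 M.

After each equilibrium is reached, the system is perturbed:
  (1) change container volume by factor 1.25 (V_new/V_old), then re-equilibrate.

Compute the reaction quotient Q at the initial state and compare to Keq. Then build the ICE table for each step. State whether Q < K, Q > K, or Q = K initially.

Q₀ = 1.245 vs Keq = 0.006465 ⇒ Q>K, reverse
Step 1:
                   J          X          M
  Initial      0.251     0.9878     0.2678
  Change      0.1815      0.121    -0.1815
  Equil       0.4325      1.109    0.08631
  solve Keq expr → x = -0.0605; check Q = 0.006465
Then change container volume by factor 1.25 (V_new/V_old).
Step 2:
                   J          X          M
  Initial      0.346      0.887    0.06905
  Change    0.007937   0.005292  -0.007937
  Equil       0.3539     0.8923    0.06111
  solve Keq expr → x = -0.002646; check Q = 0.006465

Q₀ = 1.245; Q > K (proceeds reverse)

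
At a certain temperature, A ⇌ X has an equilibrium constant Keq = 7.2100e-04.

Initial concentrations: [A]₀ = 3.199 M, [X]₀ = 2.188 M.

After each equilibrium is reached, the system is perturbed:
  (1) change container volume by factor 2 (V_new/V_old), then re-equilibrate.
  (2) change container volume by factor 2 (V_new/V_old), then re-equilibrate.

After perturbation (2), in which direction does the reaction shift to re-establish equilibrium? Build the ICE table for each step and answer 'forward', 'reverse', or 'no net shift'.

Direction: no net shift

Q₀ = 0.684 vs Keq = 7.2100e-04 ⇒ Q>K, reverse
Step 1:
                  A         X
  init        3.199     2.188
  Δ           2.184    -2.184
  eq          5.383  0.003881
  solve Keq expr → x = -2.184; check Q = 7.2100e-04
Then change container volume by factor 2 (V_new/V_old).
Step 2:
                  A         X
  init        2.692  0.001941
  Δ               0         0
  eq          2.692  0.001941
  solve Keq expr → x = 0; check Q = 7.2100e-04
Then change container volume by factor 2 (V_new/V_old).
Step 3:
                  A         X
  init        1.346 9.7031e-04
  Δ               0         0
  eq          1.346 9.7031e-04
  solve Keq expr → x = 0; check Q = 7.2100e-04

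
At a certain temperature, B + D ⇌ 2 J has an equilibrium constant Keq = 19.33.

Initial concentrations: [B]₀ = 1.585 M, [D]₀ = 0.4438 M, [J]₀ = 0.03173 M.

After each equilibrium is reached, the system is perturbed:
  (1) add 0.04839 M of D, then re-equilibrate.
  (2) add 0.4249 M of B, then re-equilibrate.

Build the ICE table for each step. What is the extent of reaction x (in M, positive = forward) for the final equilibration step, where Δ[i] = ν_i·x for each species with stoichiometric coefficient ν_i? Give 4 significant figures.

Q₀ = 0.001431 vs Keq = 19.33 ⇒ Q<K, forward
Step 1:
                   B          D          J
  I            1.585     0.4438    0.03173
  C          -0.4116    -0.4116     0.8232
  E            1.173    0.03222     0.8549
  solve Keq expr → x = 0.4116; check Q = 19.33
Then add 0.04839 M of D.
Step 2:
                   B          D          J
  I            1.173    0.08061     0.8549
  C         -0.04059   -0.04059    0.08119
  E            1.133    0.04002     0.9361
  solve Keq expr → x = 0.04059; check Q = 19.33
Then add 0.4249 M of B.
Step 3:
                   B          D          J
  I            1.558    0.04002     0.9361
  C        -0.009531  -0.009531    0.01906
  E            1.548    0.03048     0.9551
  solve Keq expr → x = 0.009531; check Q = 19.33

x = 0.009531 M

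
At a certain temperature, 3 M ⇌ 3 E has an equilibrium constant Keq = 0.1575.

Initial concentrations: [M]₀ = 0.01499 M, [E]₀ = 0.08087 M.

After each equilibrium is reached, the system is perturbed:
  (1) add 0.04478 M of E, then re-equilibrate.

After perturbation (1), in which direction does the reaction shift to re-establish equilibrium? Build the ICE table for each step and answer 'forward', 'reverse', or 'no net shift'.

Q₀ = 157 vs Keq = 0.1575 ⇒ Q>K, reverse
Step 1:
                   M          E
  init       0.01499    0.08087
  Δ          0.04726   -0.04726
  eq         0.06225    0.03361
  solve Keq expr → x = -0.01575; check Q = 0.1575
Then add 0.04478 M of E.
Step 2:
                   M          E
  init       0.06225    0.07839
  Δ          0.02908   -0.02908
  eq         0.09132    0.04932
  solve Keq expr → x = -0.009692; check Q = 0.1575

Direction: reverse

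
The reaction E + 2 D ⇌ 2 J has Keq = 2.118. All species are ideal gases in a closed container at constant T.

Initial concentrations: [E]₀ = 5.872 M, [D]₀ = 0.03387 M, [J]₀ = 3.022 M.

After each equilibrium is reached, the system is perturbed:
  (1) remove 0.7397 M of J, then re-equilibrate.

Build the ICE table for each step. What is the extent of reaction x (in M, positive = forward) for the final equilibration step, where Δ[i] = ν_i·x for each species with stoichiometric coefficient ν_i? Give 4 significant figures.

x = 0.0788 M

Q₀ = 1356 vs Keq = 2.118 ⇒ Q>K, reverse
Step 1:
                    E           D           J
  Initial       5.872     0.03387       3.022
  Change       0.3138      0.6276     -0.6276
  Equil         6.186      0.6615       2.394
  solve Keq expr → x = -0.3138; check Q = 2.118
Then remove 0.7397 M of J.
Step 2:
                    E           D           J
  Initial       6.186      0.6615       1.655
  Change      -0.0788     -0.1576      0.1576
  Equil         6.107      0.5039       1.812
  solve Keq expr → x = 0.0788; check Q = 2.118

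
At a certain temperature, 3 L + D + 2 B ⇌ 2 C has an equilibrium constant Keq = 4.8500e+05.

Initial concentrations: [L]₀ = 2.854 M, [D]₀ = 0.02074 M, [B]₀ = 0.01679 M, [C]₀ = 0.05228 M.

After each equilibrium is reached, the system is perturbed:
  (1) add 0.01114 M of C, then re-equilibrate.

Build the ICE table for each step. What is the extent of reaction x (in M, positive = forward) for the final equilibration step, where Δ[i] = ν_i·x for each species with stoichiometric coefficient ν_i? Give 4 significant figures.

x = -1.4963e-05 M

Q₀ = 20.11 vs Keq = 4.8500e+05 ⇒ Q<K, forward
Step 1:
                    L           D           B           C
  Initial       2.854     0.02074     0.01679     0.05228
  Change     -0.02491   -0.008302     -0.0166      0.0166
  Equil         2.829     0.01244  1.8638e-04     0.06888
  solve Keq expr → x = 0.008302; check Q = 4.8500e+05
Then add 0.01114 M of C.
Step 2:
                    L           D           B           C
  Initial       2.829     0.01244  1.8638e-04     0.08002
  Change   4.4888e-05  1.4963e-05  2.9925e-05 -2.9925e-05
  Equil         2.829     0.01245  2.1630e-04     0.07999
  solve Keq expr → x = -1.4963e-05; check Q = 4.8500e+05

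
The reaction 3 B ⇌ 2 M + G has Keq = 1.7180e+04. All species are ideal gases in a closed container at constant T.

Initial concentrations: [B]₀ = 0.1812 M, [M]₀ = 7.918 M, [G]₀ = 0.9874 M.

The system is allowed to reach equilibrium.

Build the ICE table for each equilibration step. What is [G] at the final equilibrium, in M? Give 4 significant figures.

[G]_eq = 0.9965 M

Q₀ = 1.0405e+04 vs Keq = 1.7180e+04 ⇒ Q<K, forward
Step 1:
                   B          M          G
  init        0.1812      7.918     0.9874
  Δ         -0.02719    0.01813   0.009063
  eq           0.154      7.936     0.9965
  solve Keq expr → x = 0.009063; check Q = 1.7180e+04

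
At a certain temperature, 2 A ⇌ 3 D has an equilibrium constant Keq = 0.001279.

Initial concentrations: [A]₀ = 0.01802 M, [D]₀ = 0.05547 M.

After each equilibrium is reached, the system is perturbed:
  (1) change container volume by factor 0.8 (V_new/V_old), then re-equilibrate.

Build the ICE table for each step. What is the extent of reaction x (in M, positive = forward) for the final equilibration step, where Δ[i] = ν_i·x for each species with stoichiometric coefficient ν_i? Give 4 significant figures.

Q₀ = 0.5256 vs Keq = 0.001279 ⇒ Q>K, reverse
Step 1:
                    A           D
  init        0.01802     0.05547
  Δ           0.02772    -0.04159
  eq          0.04574     0.01388
  solve Keq expr → x = -0.01386; check Q = 0.001279
Then change container volume by factor 0.8 (V_new/V_old).
Step 2:
                    A           D
  init        0.05718     0.01735
  Δ        7.3724e-04   -0.001106
  eq          0.05792     0.01625
  solve Keq expr → x = -3.6862e-04; check Q = 0.001279

x = -3.6862e-04 M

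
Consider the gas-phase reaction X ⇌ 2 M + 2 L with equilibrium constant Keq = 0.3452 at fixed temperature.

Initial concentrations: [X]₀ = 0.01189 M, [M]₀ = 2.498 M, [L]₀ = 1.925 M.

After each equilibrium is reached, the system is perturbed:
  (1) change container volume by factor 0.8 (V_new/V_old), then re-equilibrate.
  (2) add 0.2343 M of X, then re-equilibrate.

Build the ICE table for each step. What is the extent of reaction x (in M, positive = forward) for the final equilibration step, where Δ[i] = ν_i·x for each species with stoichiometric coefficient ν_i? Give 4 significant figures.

Q₀ = 1945 vs Keq = 0.3452 ⇒ Q>K, reverse
Step 1:
                  X         M         L
  Initial   0.01189     2.498     1.925
  Change     0.7231    -1.446    -1.446
  Equil       0.735     1.052    0.4789
  solve Keq expr → x = -0.7231; check Q = 0.3452
Then change container volume by factor 0.8 (V_new/V_old).
Step 2:
                  X         M         L
  Initial    0.9187     1.315    0.5986
  Change    0.05742   -0.1148   -0.1148
  Equil      0.9761       1.2    0.4837
  solve Keq expr → x = -0.05742; check Q = 0.3452
Then add 0.2343 M of X.
Step 3:
                  X         M         L
  Initial      1.21       1.2    0.4837
  Change   -0.01779   0.03557   0.03557
  Equil       1.193     1.236    0.5193
  solve Keq expr → x = 0.01779; check Q = 0.3452

x = 0.01779 M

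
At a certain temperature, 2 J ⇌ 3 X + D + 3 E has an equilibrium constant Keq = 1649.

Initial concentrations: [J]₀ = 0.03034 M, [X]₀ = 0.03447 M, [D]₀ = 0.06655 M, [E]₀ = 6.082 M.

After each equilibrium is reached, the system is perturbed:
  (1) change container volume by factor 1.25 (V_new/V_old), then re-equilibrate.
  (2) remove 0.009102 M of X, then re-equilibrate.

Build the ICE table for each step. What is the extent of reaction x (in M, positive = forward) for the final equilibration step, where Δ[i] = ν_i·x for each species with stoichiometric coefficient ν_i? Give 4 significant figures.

Q₀ = 0.6662 vs Keq = 1649 ⇒ Q<K, forward
Step 1:
                    J           X           D           E
  init        0.03034     0.03447     0.06655       6.082
  Δ          -0.02809     0.04214     0.01405     0.04214
  eq         0.002247     0.07661      0.0806       6.124
  solve Keq expr → x = 0.01405; check Q = 1649
Then change container volume by factor 1.25 (V_new/V_old).
Step 2:
                    J           X           D           E
  init       0.001797     0.06129     0.06448       4.899
  Δ       -7.3715e-04    0.001106  3.6857e-04    0.001106
  eq          0.00106     0.06239     0.06485         4.9
  solve Keq expr → x = 3.6857e-04; check Q = 1649
Then remove 0.009102 M of X.
Step 3:
                    J           X           D           E
  init        0.00106     0.05329     0.06485         4.9
  Δ       -2.1493e-04  3.2239e-04  1.0746e-04  3.2239e-04
  eq       8.4528e-04     0.05361     0.06495       4.901
  solve Keq expr → x = 1.0746e-04; check Q = 1649

x = 1.0746e-04 M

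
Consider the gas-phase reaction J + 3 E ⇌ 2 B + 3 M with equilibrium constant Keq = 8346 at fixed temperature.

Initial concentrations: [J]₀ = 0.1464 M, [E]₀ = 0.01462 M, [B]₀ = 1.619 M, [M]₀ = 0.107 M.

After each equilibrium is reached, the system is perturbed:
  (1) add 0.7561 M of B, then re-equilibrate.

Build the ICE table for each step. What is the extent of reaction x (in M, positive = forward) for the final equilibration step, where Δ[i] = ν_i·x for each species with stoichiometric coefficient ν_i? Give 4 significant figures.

Q₀ = 7019 vs Keq = 8346 ⇒ Q<K, forward
Step 1:
                  J         E         B         M
  init       0.1464   0.01462     1.619     0.107
  Δ       -2.3910e-04 -7.1730e-04 4.7820e-04 7.1730e-04
  eq         0.1462    0.0139     1.619    0.1077
  solve Keq expr → x = 2.3910e-04; check Q = 8346
Then add 0.7561 M of B.
Step 2:
                  J         E         B         M
  init       0.1462    0.0139     2.376    0.1077
  Δ         0.00114   0.00342  -0.00228  -0.00342
  eq         0.1473   0.01732     2.373    0.1043
  solve Keq expr → x = -0.00114; check Q = 8346

x = -0.00114 M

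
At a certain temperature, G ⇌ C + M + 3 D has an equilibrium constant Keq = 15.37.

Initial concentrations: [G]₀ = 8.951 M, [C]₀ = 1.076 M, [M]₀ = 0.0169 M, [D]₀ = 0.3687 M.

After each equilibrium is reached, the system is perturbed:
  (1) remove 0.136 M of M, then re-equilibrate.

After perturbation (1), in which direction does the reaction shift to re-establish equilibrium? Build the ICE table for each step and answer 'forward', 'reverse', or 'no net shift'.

Q₀ = 1.0182e-04 vs Keq = 15.37 ⇒ Q<K, forward
Step 1:
                    G           C           M           D
  Initial       8.951       1.076      0.0169      0.3687
  Change       -1.101       1.101       1.101       3.304
  Equil          7.85       2.177       1.118       3.673
  solve Keq expr → x = 1.101; check Q = 15.37
Then remove 0.136 M of M.
Step 2:
                    G           C           M           D
  Initial        7.85       2.177      0.9823       3.673
  Change     -0.03239     0.03239     0.03239     0.09716
  Equil         7.817        2.21       1.015        3.77
  solve Keq expr → x = 0.03239; check Q = 15.37

Direction: forward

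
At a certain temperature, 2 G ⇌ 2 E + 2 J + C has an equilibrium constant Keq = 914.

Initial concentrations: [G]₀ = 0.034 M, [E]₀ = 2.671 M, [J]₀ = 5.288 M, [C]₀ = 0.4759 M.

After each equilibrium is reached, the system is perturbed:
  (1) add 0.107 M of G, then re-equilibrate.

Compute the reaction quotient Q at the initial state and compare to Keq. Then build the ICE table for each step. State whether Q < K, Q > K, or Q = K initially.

Q₀ = 8.2127e+04 vs Keq = 914 ⇒ Q>K, reverse
Step 1:
                   G          E          J          C
  init         0.034      2.671      5.288     0.4759
  Δ           0.2159    -0.2159    -0.2159    -0.1079
  eq          0.2499      2.455      5.072      0.368
  solve Keq expr → x = -0.1079; check Q = 914
Then add 0.107 M of G.
Step 2:
                   G          E          J          C
  init        0.3569      2.455      5.072      0.368
  Δ         -0.08068    0.08068    0.08068    0.04034
  eq          0.2762      2.536      5.153     0.4083
  solve Keq expr → x = 0.04034; check Q = 914

Q₀ = 8.2127e+04; Q > K (proceeds reverse)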